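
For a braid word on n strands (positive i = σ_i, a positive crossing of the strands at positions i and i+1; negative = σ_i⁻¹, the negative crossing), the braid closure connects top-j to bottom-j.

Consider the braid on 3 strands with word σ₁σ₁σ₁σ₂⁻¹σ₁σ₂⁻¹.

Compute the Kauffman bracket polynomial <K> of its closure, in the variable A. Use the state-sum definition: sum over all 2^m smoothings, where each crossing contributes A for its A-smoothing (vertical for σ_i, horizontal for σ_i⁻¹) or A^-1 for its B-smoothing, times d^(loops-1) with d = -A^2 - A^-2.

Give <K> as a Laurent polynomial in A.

Braid: s1 s1 s1 s2^-1 s1 s2^-1 on 3 strands, 6 crossings.
Writhe w = (#positive) - (#negative) = 4 - 2 = 2.
Enumerate smoothing states for the bracket polynomial. There are 2^6 = 64 states.
Each crossing splits two ways (0=vertical, 1=horizontal). The state's weight is A^(#A-smoothings - #B-smoothings) * d^(loops - 1).
Tabulate the states by total A-exponent and number of loops L (A-exp: L × count):
  A^6: L=3 ×1
  A^4: L=2 ×6
  A^2: L=1 ×11, L=3 ×4
  A^0: L=2 ×19, L=4 ×1
  A^-2: L=3 ×15
  A^-4: L=4 ×6
  A^-6: L=5 ×1
Each group contributes A^e * Σ count * d^(L-1):
Powers of d = -A^2 - A^-2: d^2 = A^4 + 2 + A^-4; d^3 = -A^6 - 3*A^2 - 3*A^-2 - A^-6; d^4 = A^8 + 4*A^4 + 6 + 4*A^-4 + A^-8.
  A^6 * (d^2) = A^10 + 2*A^6 + A^2
  A^4 * (6*d) = -6*A^6 - 6*A^2
  A^2 * (11 + 4*d^2) = 4*A^6 + 19*A^2 + 4*A^-2
  A^0 * (19*d + d^3) = -A^6 - 22*A^2 - 22*A^-2 - A^-6
  A^-2 * (15*d^2) = 15*A^2 + 30*A^-2 + 15*A^-6
  A^-4 * (6*d^3) = -6*A^2 - 18*A^-2 - 18*A^-6 - 6*A^-10
  A^-6 * (d^4) = A^2 + 4*A^-2 + 6*A^-6 + 4*A^-10 + A^-14
Summing the groups: <K> = A^10 - A^6 + 2*A^2 - 2*A^-2 + 2*A^-6 - 2*A^-10 + A^-14

Answer: A^10 - A^6 + 2*A^2 - 2*A^-2 + 2*A^-6 - 2*A^-10 + A^-14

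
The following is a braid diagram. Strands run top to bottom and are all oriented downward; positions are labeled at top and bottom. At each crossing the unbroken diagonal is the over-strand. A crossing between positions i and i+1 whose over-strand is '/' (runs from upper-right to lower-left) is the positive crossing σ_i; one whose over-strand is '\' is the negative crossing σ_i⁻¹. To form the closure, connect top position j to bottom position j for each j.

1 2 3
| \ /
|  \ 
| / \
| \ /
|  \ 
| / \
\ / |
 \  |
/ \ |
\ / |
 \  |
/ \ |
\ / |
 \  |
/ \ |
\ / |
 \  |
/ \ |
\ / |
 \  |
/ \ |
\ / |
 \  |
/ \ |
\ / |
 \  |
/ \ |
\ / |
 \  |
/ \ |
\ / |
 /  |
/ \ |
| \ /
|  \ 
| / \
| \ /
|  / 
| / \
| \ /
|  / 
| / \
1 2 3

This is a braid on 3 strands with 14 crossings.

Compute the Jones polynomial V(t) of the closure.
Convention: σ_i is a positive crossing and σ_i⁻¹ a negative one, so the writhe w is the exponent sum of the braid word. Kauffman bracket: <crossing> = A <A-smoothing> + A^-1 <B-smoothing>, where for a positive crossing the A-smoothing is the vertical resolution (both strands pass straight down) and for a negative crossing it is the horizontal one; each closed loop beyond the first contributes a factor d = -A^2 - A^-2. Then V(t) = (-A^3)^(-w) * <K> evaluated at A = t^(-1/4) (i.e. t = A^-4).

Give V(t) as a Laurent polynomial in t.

t^-3 + t^-5 - t^-6 + t^-7 - t^-8 + t^-9 - t^-10

Derivation:
Reading the diagram top to bottom ('/'-over between positions i,i+1 = s_i, '\'-over = s_i^-1): braid word = s2^-1 s2^-1 s1^-1 s1^-1 s1^-1 s1^-1 s1^-1 s1^-1 s1^-1 s1^-1 s1 s2^-1 s2 s2.
The presented braid s2^-1 s2^-1 s1^-1 s1^-1 s1^-1 s1^-1 s1^-1 s1^-1 s1^-1 s1^-1 s1 s2^-1 s2 s2 on 3 strands reduces by inverse Markov moves (closure unchanged at each step):
  Deconjugate: the word is γ·β·γ⁻¹ with γ = s2^-1 s2^-1 (prefix) and γ⁻¹ = s2 s2 (suffix); strip both.
  Destabilize: the word has the form β·s2^-1 where s2^-1 occurs only as the final letter (β ∈ B_2); drop it and the last strand → 2 strands.
  Deconjugate: the word is γ·β·γ⁻¹ with γ = s1^-1 (prefix) and γ⁻¹ = s1 (suffix); strip both.
Reduced to β = s1^-1 s1^-1 s1^-1 s1^-1 s1^-1 s1^-1 s1^-1 on 2 strands, 7 crossings.
Compute on β:
Braid: s1^-1 s1^-1 s1^-1 s1^-1 s1^-1 s1^-1 s1^-1 on 2 strands, 7 crossings.
Writhe w = (#positive) - (#negative) = 0 - 7 = -7.
Enumerate smoothing states for the bracket polynomial. There are 2^7 = 128 states.
Smooth each crossing (0=||, 1=⌣⌢); contribution A^(Σ sign_k(1-2s_k)) * d^(L-1).
Tabulate the states by total A-exponent and number of loops L (A-exp: L × count):
  A^7: L=7 ×1
  A^5: L=6 ×7
  A^3: L=5 ×21
  A^1: L=4 ×35
  A^-1: L=3 ×35
  A^-3: L=2 ×21
  A^-5: L=1 ×7
  A^-7: L=2 ×1
Each group contributes A^e * Σ count * d^(L-1):
Powers of d = -A^2 - A^-2: d^2 = A^4 + 2 + A^-4; d^3 = -A^6 - 3*A^2 - 3*A^-2 - A^-6; d^4 = A^8 + 4*A^4 + 6 + 4*A^-4 + A^-8; d^5 = -A^10 - 5*A^6 - 10*A^2 - 10*A^-2 - 5*A^-6 - A^-10; d^6 = A^12 + 6*A^8 + 15*A^4 + 20 + 15*A^-4 + 6*A^-8 + A^-12.
  A^7 * (d^6) = A^19 + 6*A^15 + 15*A^11 + 20*A^7 + 15*A^3 + 6*A^-1 + A^-5
  A^5 * (7*d^5) = -7*A^15 - 35*A^11 - 70*A^7 - 70*A^3 - 35*A^-1 - 7*A^-5
  A^3 * (21*d^4) = 21*A^11 + 84*A^7 + 126*A^3 + 84*A^-1 + 21*A^-5
  A^1 * (35*d^3) = -35*A^7 - 105*A^3 - 105*A^-1 - 35*A^-5
  A^-1 * (35*d^2) = 35*A^3 + 70*A^-1 + 35*A^-5
  A^-3 * (21*d) = -21*A^-1 - 21*A^-5
  A^-5 * (7) = 7*A^-5
  A^-7 * (d) = -A^-5 - A^-9
Summing the groups: <K> = A^19 - A^15 + A^11 - A^7 + A^3 - A^-1 - A^-9
Normalise by the writhe: (-A^3)^(-w) = (-A^3)^(7) = -A^21, so f(A) = -A^21 * <K> = -A^40 + A^36 - A^32 + A^28 - A^24 + A^20 + A^12.
Substitute A = t^(-1/4), i.e. A^e → t^(-e/4): V(t) = t^-3 + t^-5 - t^-6 + t^-7 - t^-8 + t^-9 - t^-10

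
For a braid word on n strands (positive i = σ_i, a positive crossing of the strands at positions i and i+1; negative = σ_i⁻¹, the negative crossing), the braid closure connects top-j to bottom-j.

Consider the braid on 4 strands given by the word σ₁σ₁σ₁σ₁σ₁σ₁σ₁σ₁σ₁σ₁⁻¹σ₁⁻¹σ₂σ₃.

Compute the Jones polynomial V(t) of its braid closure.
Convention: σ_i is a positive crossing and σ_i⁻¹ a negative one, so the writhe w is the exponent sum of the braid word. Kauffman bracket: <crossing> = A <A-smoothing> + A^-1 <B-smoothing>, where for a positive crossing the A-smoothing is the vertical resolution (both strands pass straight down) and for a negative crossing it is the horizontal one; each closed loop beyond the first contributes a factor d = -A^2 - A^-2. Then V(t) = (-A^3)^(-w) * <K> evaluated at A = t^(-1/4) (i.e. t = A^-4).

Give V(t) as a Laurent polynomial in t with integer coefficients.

The presented braid s1 s1 s1 s1 s1 s1 s1 s1 s1 s1^-1 s1^-1 s2 s3 on 4 strands reduces by inverse Markov moves (closure unchanged at each step):
  Destabilize: the word has the form β·s3 where s3 occurs only as the final letter (β ∈ B_3); drop it and the last strand → 3 strands.
  Destabilize: the word has the form β·s2 where s2 occurs only as the final letter (β ∈ B_2); drop it and the last strand → 2 strands.
  Deconjugate: the word is γ·β·γ⁻¹ with γ = s1 s1 (prefix) and γ⁻¹ = s1^-1 s1^-1 (suffix); strip both.
Reduced to β = s1 s1 s1 s1 s1 s1 s1 on 2 strands, 7 crossings.
Compute on β:
Braid: s1 s1 s1 s1 s1 s1 s1 on 2 strands, 7 crossings.
Writhe w = (#positive) - (#negative) = 7 - 0 = 7.
Computing the Kauffman bracket via state sum. There are 2^7 = 128 states.
Each crossing splits two ways (0=vertical, 1=horizontal). The state's weight is A^(#A-smoothings - #B-smoothings) * d^(loops - 1).
Tabulate the states by total A-exponent and number of loops L (A-exp: L × count):
  A^7: L=2 ×1
  A^5: L=1 ×7
  A^3: L=2 ×21
  A^1: L=3 ×35
  A^-1: L=4 ×35
  A^-3: L=5 ×21
  A^-5: L=6 ×7
  A^-7: L=7 ×1
Each group contributes A^e * Σ count * d^(L-1):
Powers of d = -A^2 - A^-2: d^2 = A^4 + 2 + A^-4; d^3 = -A^6 - 3*A^2 - 3*A^-2 - A^-6; d^4 = A^8 + 4*A^4 + 6 + 4*A^-4 + A^-8; d^5 = -A^10 - 5*A^6 - 10*A^2 - 10*A^-2 - 5*A^-6 - A^-10; d^6 = A^12 + 6*A^8 + 15*A^4 + 20 + 15*A^-4 + 6*A^-8 + A^-12.
  A^7 * (d) = -A^9 - A^5
  A^5 * (7) = 7*A^5
  A^3 * (21*d) = -21*A^5 - 21*A
  A^1 * (35*d^2) = 35*A^5 + 70*A + 35*A^-3
  A^-1 * (35*d^3) = -35*A^5 - 105*A - 105*A^-3 - 35*A^-7
  A^-3 * (21*d^4) = 21*A^5 + 84*A + 126*A^-3 + 84*A^-7 + 21*A^-11
  A^-5 * (7*d^5) = -7*A^5 - 35*A - 70*A^-3 - 70*A^-7 - 35*A^-11 - 7*A^-15
  A^-7 * (d^6) = A^5 + 6*A + 15*A^-3 + 20*A^-7 + 15*A^-11 + 6*A^-15 + A^-19
Summing the groups: <K> = -A^9 - A + A^-3 - A^-7 + A^-11 - A^-15 + A^-19
Normalise by the writhe: (-A^3)^(-w) = (-A^3)^(-7) = -A^-21, so f(A) = -A^-21 * <K> = A^-12 + A^-20 - A^-24 + A^-28 - A^-32 + A^-36 - A^-40.
Substitute A = t^(-1/4), i.e. A^e → t^(-e/4): V(t) = -t^10 + t^9 - t^8 + t^7 - t^6 + t^5 + t^3

Answer: -t^10 + t^9 - t^8 + t^7 - t^6 + t^5 + t^3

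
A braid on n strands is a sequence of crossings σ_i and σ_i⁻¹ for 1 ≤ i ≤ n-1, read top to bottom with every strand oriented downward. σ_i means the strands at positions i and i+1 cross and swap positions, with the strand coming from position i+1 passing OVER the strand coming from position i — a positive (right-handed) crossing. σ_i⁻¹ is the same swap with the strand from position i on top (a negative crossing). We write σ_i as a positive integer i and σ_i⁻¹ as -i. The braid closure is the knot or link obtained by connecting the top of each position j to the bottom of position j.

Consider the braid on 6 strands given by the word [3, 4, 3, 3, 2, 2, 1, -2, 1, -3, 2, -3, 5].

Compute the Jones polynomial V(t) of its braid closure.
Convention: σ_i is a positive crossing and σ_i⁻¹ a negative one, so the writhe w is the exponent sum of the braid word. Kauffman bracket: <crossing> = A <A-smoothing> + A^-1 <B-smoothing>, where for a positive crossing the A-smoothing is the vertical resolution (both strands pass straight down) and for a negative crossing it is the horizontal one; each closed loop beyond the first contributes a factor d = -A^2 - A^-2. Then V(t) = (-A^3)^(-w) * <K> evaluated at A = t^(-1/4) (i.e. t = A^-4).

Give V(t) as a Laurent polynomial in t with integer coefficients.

The presented braid s3 s4 s3 s3 s2 s2 s1 s2^-1 s1 s3^-1 s2 s3^-1 s5 on 6 strands reduces by inverse Markov moves (closure unchanged at each step):
  Destabilize: the word has the form β·s5 where s5 occurs only as the final letter (β ∈ B_5); drop it and the last strand → 5 strands.
  Deconjugate: the word is γ·β·γ⁻¹ with γ = s3 (prefix) and γ⁻¹ = s3^-1 (suffix); strip both.
Reduced to β = s4 s3 s3 s2 s2 s1 s2^-1 s1 s3^-1 s2 on 5 strands, 10 crossings.
Compute on β:
Braid: s4 s3 s3 s2 s2 s1 s2^-1 s1 s3^-1 s2 on 5 strands, 10 crossings.
Writhe w = (#positive) - (#negative) = 8 - 2 = 6.
State-sum expansion of <K>. There are 2^10 = 1024 states.
Each crossing splits two ways (0=vertical, 1=horizontal). The state's weight is A^(#A-smoothings - #B-smoothings) * d^(loops - 1).
Tabulate the states by total A-exponent and number of loops L (A-exp: L × count):
  A^10: L=3 ×1
  A^8: L=2 ×3, L=4 ×7
  A^6: L=1 ×2, L=3 ×29, L=5 ×14
  A^4: L=2 ×39, L=4 ×72, L=6 ×9
  A^2: L=1 ×17, L=3 ×137, L=5 ×54, L=7 ×2
  A^0: L=2 ×109, L=4 ×128, L=6 ×15
  A^-2: L=1 ×30, L=3 ×132, L=5 ×47, L=7 ×1
  A^-4: L=2 ×49, L=4 ×65, L=6 ×6
  A^-6: L=3 ×31, L=5 ×14
  A^-8: L=4 ×9, L=6 ×1
  A^-10: L=5 ×1
Each group contributes A^e * Σ count * d^(L-1):
Powers of d = -A^2 - A^-2: d^2 = A^4 + 2 + A^-4; d^3 = -A^6 - 3*A^2 - 3*A^-2 - A^-6; d^4 = A^8 + 4*A^4 + 6 + 4*A^-4 + A^-8; d^5 = -A^10 - 5*A^6 - 10*A^2 - 10*A^-2 - 5*A^-6 - A^-10; d^6 = A^12 + 6*A^8 + 15*A^4 + 20 + 15*A^-4 + 6*A^-8 + A^-12.
  A^10 * (d^2) = A^14 + 2*A^10 + A^6
  A^8 * (3*d + 7*d^3) = -7*A^14 - 24*A^10 - 24*A^6 - 7*A^2
  A^6 * (2 + 29*d^2 + 14*d^4) = 14*A^14 + 85*A^10 + 144*A^6 + 85*A^2 + 14*A^-2
  A^4 * (39*d + 72*d^3 + 9*d^5) = -9*A^14 - 117*A^10 - 345*A^6 - 345*A^2 - 117*A^-2 - 9*A^-6
  A^2 * (17 + 137*d^2 + 54*d^4 + 2*d^6) = 2*A^14 + 66*A^10 + 383*A^6 + 655*A^2 + 383*A^-2 + 66*A^-6 + 2*A^-10
  A^0 * (109*d + 128*d^3 + 15*d^5) = -15*A^10 - 203*A^6 - 643*A^2 - 643*A^-2 - 203*A^-6 - 15*A^-10
  A^-2 * (30 + 132*d^2 + 47*d^4 + d^6) = A^10 + 53*A^6 + 335*A^2 + 596*A^-2 + 335*A^-6 + 53*A^-10 + A^-14
  A^-4 * (49*d + 65*d^3 + 6*d^5) = -6*A^6 - 95*A^2 - 304*A^-2 - 304*A^-6 - 95*A^-10 - 6*A^-14
  A^-6 * (31*d^2 + 14*d^4) = 14*A^2 + 87*A^-2 + 146*A^-6 + 87*A^-10 + 14*A^-14
  A^-8 * (9*d^3 + d^5) = -A^2 - 14*A^-2 - 37*A^-6 - 37*A^-10 - 14*A^-14 - A^-18
  A^-10 * (d^4) = A^-2 + 4*A^-6 + 6*A^-10 + 4*A^-14 + A^-18
Summing the groups: <K> = A^14 - 2*A^10 + 3*A^6 - 2*A^2 + 3*A^-2 - 2*A^-6 + A^-10 - A^-14
Normalise by the writhe: (-A^3)^(-w) = (-A^3)^(-6) = A^-18, so f(A) = A^-18 * <K> = A^-4 - 2*A^-8 + 3*A^-12 - 2*A^-16 + 3*A^-20 - 2*A^-24 + A^-28 - A^-32.
Substitute A = t^(-1/4), i.e. A^e → t^(-e/4): V(t) = -t^8 + t^7 - 2*t^6 + 3*t^5 - 2*t^4 + 3*t^3 - 2*t^2 + t

Answer: -t^8 + t^7 - 2*t^6 + 3*t^5 - 2*t^4 + 3*t^3 - 2*t^2 + t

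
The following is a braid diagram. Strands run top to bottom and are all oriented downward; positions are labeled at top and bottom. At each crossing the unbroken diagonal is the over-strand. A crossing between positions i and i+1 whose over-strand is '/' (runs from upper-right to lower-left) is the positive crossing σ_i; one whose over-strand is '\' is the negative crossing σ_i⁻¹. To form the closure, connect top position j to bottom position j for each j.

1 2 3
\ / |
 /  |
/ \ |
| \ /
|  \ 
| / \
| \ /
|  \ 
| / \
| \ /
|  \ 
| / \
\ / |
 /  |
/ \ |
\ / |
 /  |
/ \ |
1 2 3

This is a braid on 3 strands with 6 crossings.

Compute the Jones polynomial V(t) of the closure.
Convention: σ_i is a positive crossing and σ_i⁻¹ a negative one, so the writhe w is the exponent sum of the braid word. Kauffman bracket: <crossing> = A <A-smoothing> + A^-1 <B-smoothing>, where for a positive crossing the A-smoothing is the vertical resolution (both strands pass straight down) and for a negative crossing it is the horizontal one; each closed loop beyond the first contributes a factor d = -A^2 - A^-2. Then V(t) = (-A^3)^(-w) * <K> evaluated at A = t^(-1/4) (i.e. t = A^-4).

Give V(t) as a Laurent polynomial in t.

-t^3 + t^2 - t + 3 - t^-1 + t^-2 - t^-3

Derivation:
Reading the diagram top to bottom ('/'-over between positions i,i+1 = s_i, '\'-over = s_i^-1): braid word = s1 s2^-1 s2^-1 s2^-1 s1 s1.
Braid: s1 s2^-1 s2^-1 s2^-1 s1 s1 on 3 strands, 6 crossings.
Writhe w = (#positive) - (#negative) = 3 - 3 = 0.
Enumerate smoothing states for the bracket polynomial. There are 2^6 = 64 states.
For each crossing: s=0 is the vertical smoothing, s=1 horizontal. Crossing k contributes A^(sign_k * (1 - 2*s_k)); loop factor d = -A^2 - A^-2.
Tabulate the states by total A-exponent and number of loops L (A-exp: L × count):
  A^6: L=4 ×1
  A^4: L=3 ×6
  A^2: L=2 ×12, L=4 ×3
  A^0: L=1 ×9, L=3 ×10, L=5 ×1
  A^-2: L=2 ×12, L=4 ×3
  A^-4: L=3 ×6
  A^-6: L=4 ×1
Each group contributes A^e * Σ count * d^(L-1):
Powers of d = -A^2 - A^-2: d^2 = A^4 + 2 + A^-4; d^3 = -A^6 - 3*A^2 - 3*A^-2 - A^-6; d^4 = A^8 + 4*A^4 + 6 + 4*A^-4 + A^-8.
  A^6 * (d^3) = -A^12 - 3*A^8 - 3*A^4 - 1
  A^4 * (6*d^2) = 6*A^8 + 12*A^4 + 6
  A^2 * (12*d + 3*d^3) = -3*A^8 - 21*A^4 - 21 - 3*A^-4
  A^0 * (9 + 10*d^2 + d^4) = A^8 + 14*A^4 + 35 + 14*A^-4 + A^-8
  A^-2 * (12*d + 3*d^3) = -3*A^4 - 21 - 21*A^-4 - 3*A^-8
  A^-4 * (6*d^2) = 6 + 12*A^-4 + 6*A^-8
  A^-6 * (d^3) = -1 - 3*A^-4 - 3*A^-8 - A^-12
Summing the groups: <K> = -A^12 + A^8 - A^4 + 3 - A^-4 + A^-8 - A^-12
Normalise by the writhe: (-A^3)^(-w) = (-A^3)^(0) = 1, so f(A) = 1 * <K> = -A^12 + A^8 - A^4 + 3 - A^-4 + A^-8 - A^-12.
Substitute A = t^(-1/4), i.e. A^e → t^(-e/4): V(t) = -t^3 + t^2 - t + 3 - t^-1 + t^-2 - t^-3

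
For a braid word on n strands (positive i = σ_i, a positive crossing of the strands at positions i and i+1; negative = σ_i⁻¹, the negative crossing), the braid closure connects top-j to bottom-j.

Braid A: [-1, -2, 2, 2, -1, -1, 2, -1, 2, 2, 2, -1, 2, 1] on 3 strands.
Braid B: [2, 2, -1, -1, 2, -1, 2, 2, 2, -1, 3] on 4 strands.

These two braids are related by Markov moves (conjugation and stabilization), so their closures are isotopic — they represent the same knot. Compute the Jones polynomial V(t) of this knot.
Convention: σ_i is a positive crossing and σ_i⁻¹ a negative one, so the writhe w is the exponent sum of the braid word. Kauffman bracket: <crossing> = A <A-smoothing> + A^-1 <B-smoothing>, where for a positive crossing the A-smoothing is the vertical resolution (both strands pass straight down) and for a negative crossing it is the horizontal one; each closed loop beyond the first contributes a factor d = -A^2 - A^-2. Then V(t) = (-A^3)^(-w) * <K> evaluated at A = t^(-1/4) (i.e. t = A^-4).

t^7 - 3*t^6 + 6*t^5 - 9*t^4 + 11*t^3 - 12*t^2 + 11*t - 8 + 6*t^-1 - 3*t^-2 + t^-3

Derivation:
Markov-equivalent braids have isotopic closures, hence identical knot invariants. Strip the Markov moves from each word to reach a common short braid β, then compute V(t) once on β.
Braid A: s1^-1 s2^-1 s2 s2 s1^-1 s1^-1 s2 s1^-1 s2 s2 s2 s1^-1 s2 s1 on 3 strands reduces by inverse Markov moves (closure unchanged at each step):
  Deconjugate: the word is γ·β·γ⁻¹ with γ = s1^-1 s2^-1 (prefix) and γ⁻¹ = s2 s1 (suffix); strip both.
Reduced to β = s2 s2 s1^-1 s1^-1 s2 s1^-1 s2 s2 s2 s1^-1 on 3 strands, 10 crossings.
Braid B: s2 s2 s1^-1 s1^-1 s2 s1^-1 s2 s2 s2 s1^-1 s3 on 4 strands reduces by inverse Markov moves (closure unchanged at each step):
  Destabilize: the word has the form β·s3 where s3 occurs only as the final letter (β ∈ B_3); drop it and the last strand → 3 strands.
Reduced to β = s2 s2 s1^-1 s1^-1 s2 s1^-1 s2 s2 s2 s1^-1 on 3 strands, 10 crossings.
Both give the same β = s2 s2 s1^-1 s1^-1 s2 s1^-1 s2 s2 s2 s1^-1 on 3 strands, so one state sum suffices:
Braid: s2 s2 s1^-1 s1^-1 s2 s1^-1 s2 s2 s2 s1^-1 on 3 strands, 10 crossings.
Writhe w = (#positive) - (#negative) = 6 - 4 = 2.
Computing the Kauffman bracket via state sum. There are 2^10 = 1024 states.
For each crossing: s=0 is the vertical smoothing, s=1 horizontal. Crossing k contributes A^(sign_k * (1 - 2*s_k)); loop factor d = -A^2 - A^-2.
Tabulate the states by total A-exponent and number of loops L (A-exp: L × count):
  A^10: L=5 ×1
  A^8: L=4 ×10
  A^6: L=3 ×41, L=5 ×4
  A^4: L=2 ×81, L=4 ×38, L=6 ×1
  A^2: L=1 ×71, L=3 ×117, L=5 ×22
  A^0: L=2 ×154, L=4 ×91, L=6 ×7
  A^-2: L=3 ×168, L=5 ×41, L=7 ×1
  A^-4: L=4 ×110, L=6 ×10
  A^-6: L=5 ×44, L=7 ×1
  A^-8: L=6 ×10
  A^-10: L=7 ×1
Each group contributes A^e * Σ count * d^(L-1):
Powers of d = -A^2 - A^-2: d^2 = A^4 + 2 + A^-4; d^3 = -A^6 - 3*A^2 - 3*A^-2 - A^-6; d^4 = A^8 + 4*A^4 + 6 + 4*A^-4 + A^-8; d^5 = -A^10 - 5*A^6 - 10*A^2 - 10*A^-2 - 5*A^-6 - A^-10; d^6 = A^12 + 6*A^8 + 15*A^4 + 20 + 15*A^-4 + 6*A^-8 + A^-12.
  A^10 * (d^4) = A^18 + 4*A^14 + 6*A^10 + 4*A^6 + A^2
  A^8 * (10*d^3) = -10*A^14 - 30*A^10 - 30*A^6 - 10*A^2
  A^6 * (41*d^2 + 4*d^4) = 4*A^14 + 57*A^10 + 106*A^6 + 57*A^2 + 4*A^-2
  A^4 * (81*d + 38*d^3 + d^5) = -A^14 - 43*A^10 - 205*A^6 - 205*A^2 - 43*A^-2 - A^-6
  A^2 * (71 + 117*d^2 + 22*d^4) = 22*A^10 + 205*A^6 + 437*A^2 + 205*A^-2 + 22*A^-6
  A^0 * (154*d + 91*d^3 + 7*d^5) = -7*A^10 - 126*A^6 - 497*A^2 - 497*A^-2 - 126*A^-6 - 7*A^-10
  A^-2 * (168*d^2 + 41*d^4 + d^6) = A^10 + 47*A^6 + 347*A^2 + 602*A^-2 + 347*A^-6 + 47*A^-10 + A^-14
  A^-4 * (110*d^3 + 10*d^5) = -10*A^6 - 160*A^2 - 430*A^-2 - 430*A^-6 - 160*A^-10 - 10*A^-14
  A^-6 * (44*d^4 + d^6) = A^6 + 50*A^2 + 191*A^-2 + 284*A^-6 + 191*A^-10 + 50*A^-14 + A^-18
  A^-8 * (10*d^5) = -10*A^2 - 50*A^-2 - 100*A^-6 - 100*A^-10 - 50*A^-14 - 10*A^-18
  A^-10 * (d^6) = A^2 + 6*A^-2 + 15*A^-6 + 20*A^-10 + 15*A^-14 + 6*A^-18 + A^-22
Summing the groups: <K> = A^18 - 3*A^14 + 6*A^10 - 8*A^6 + 11*A^2 - 12*A^-2 + 11*A^-6 - 9*A^-10 + 6*A^-14 - 3*A^-18 + A^-22
Normalise by the writhe: (-A^3)^(-w) = (-A^3)^(-2) = A^-6, so f(A) = A^-6 * <K> = A^12 - 3*A^8 + 6*A^4 - 8 + 11*A^-4 - 12*A^-8 + 11*A^-12 - 9*A^-16 + 6*A^-20 - 3*A^-24 + A^-28.
Substitute A = t^(-1/4), i.e. A^e → t^(-e/4): V(t) = t^7 - 3*t^6 + 6*t^5 - 9*t^4 + 11*t^3 - 12*t^2 + 11*t - 8 + 6*t^-1 - 3*t^-2 + t^-3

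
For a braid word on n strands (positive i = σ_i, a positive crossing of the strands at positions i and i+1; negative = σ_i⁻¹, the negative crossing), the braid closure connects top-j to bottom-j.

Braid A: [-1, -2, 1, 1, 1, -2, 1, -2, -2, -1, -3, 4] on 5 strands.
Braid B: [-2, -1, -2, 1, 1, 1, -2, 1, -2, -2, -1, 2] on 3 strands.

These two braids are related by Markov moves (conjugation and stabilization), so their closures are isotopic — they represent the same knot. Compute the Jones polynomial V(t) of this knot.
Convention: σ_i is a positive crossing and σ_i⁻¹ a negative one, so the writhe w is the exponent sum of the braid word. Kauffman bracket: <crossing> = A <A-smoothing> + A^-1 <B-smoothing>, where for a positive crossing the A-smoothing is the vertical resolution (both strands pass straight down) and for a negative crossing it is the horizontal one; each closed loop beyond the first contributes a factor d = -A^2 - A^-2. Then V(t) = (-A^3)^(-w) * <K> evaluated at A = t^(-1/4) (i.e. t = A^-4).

t^2 - 2*t + 3 - 3*t^-1 + 4*t^-2 - 3*t^-3 + 2*t^-4 - 2*t^-5 + t^-6

Derivation:
Markov-equivalent braids have isotopic closures, hence identical knot invariants. Strip the Markov moves from each word to reach a common short braid β, then compute V(t) once on β.
Braid A: s1^-1 s2^-1 s1 s1 s1 s2^-1 s1 s2^-1 s2^-1 s1^-1 s3^-1 s4 on 5 strands reduces by inverse Markov moves (closure unchanged at each step):
  Destabilize: the word has the form β·s4 where s4 occurs only as the final letter (β ∈ B_4); drop it and the last strand → 4 strands.
  Destabilize: the word has the form β·s3^-1 where s3^-1 occurs only as the final letter (β ∈ B_3); drop it and the last strand → 3 strands.
Reduced to β = s1^-1 s2^-1 s1 s1 s1 s2^-1 s1 s2^-1 s2^-1 s1^-1 on 3 strands, 10 crossings.
Braid B: s2^-1 s1^-1 s2^-1 s1 s1 s1 s2^-1 s1 s2^-1 s2^-1 s1^-1 s2 on 3 strands reduces by inverse Markov moves (closure unchanged at each step):
  Deconjugate: the word is γ·β·γ⁻¹ with γ = s2^-1 (prefix) and γ⁻¹ = s2 (suffix); strip both.
Reduced to β = s1^-1 s2^-1 s1 s1 s1 s2^-1 s1 s2^-1 s2^-1 s1^-1 on 3 strands, 10 crossings.
Both give the same β = s1^-1 s2^-1 s1 s1 s1 s2^-1 s1 s2^-1 s2^-1 s1^-1 on 3 strands, so one state sum suffices:
Braid: s1^-1 s2^-1 s1 s1 s1 s2^-1 s1 s2^-1 s2^-1 s1^-1 on 3 strands, 10 crossings.
Writhe w = (#positive) - (#negative) = 4 - 6 = -2.
Computing the Kauffman bracket via state sum. There are 2^10 = 1024 states.
For each crossing: s=0 is the vertical smoothing, s=1 horizontal. Crossing k contributes A^(sign_k * (1 - 2*s_k)); loop factor d = -A^2 - A^-2.
Tabulate the states by total A-exponent and number of loops L (A-exp: L × count):
  A^10: L=5 ×1
  A^8: L=4 ×10
  A^6: L=3 ×38, L=5 ×7
  A^4: L=2 ×67, L=4 ×49, L=6 ×4
  A^2: L=1 ×46, L=3 ×130, L=5 ×33, L=7 ×1
  A^0: L=2 ×131, L=4 ×110, L=6 ×11
  A^-2: L=1 ×25, L=3 ×133, L=5 ×51, L=7 ×1
  A^-4: L=2 ×37, L=4 ×72, L=6 ×11
  A^-6: L=3 ×25, L=5 ×19, L=7 ×1
  A^-8: L=4 ×8, L=6 ×2
  A^-10: L=5 ×1
Each group contributes A^e * Σ count * d^(L-1):
Powers of d = -A^2 - A^-2: d^2 = A^4 + 2 + A^-4; d^3 = -A^6 - 3*A^2 - 3*A^-2 - A^-6; d^4 = A^8 + 4*A^4 + 6 + 4*A^-4 + A^-8; d^5 = -A^10 - 5*A^6 - 10*A^2 - 10*A^-2 - 5*A^-6 - A^-10; d^6 = A^12 + 6*A^8 + 15*A^4 + 20 + 15*A^-4 + 6*A^-8 + A^-12.
  A^10 * (d^4) = A^18 + 4*A^14 + 6*A^10 + 4*A^6 + A^2
  A^8 * (10*d^3) = -10*A^14 - 30*A^10 - 30*A^6 - 10*A^2
  A^6 * (38*d^2 + 7*d^4) = 7*A^14 + 66*A^10 + 118*A^6 + 66*A^2 + 7*A^-2
  A^4 * (67*d + 49*d^3 + 4*d^5) = -4*A^14 - 69*A^10 - 254*A^6 - 254*A^2 - 69*A^-2 - 4*A^-6
  A^2 * (46 + 130*d^2 + 33*d^4 + d^6) = A^14 + 39*A^10 + 277*A^6 + 524*A^2 + 277*A^-2 + 39*A^-6 + A^-10
  A^0 * (131*d + 110*d^3 + 11*d^5) = -11*A^10 - 165*A^6 - 571*A^2 - 571*A^-2 - 165*A^-6 - 11*A^-10
  A^-2 * (25 + 133*d^2 + 51*d^4 + d^6) = A^10 + 57*A^6 + 352*A^2 + 617*A^-2 + 352*A^-6 + 57*A^-10 + A^-14
  A^-4 * (37*d + 72*d^3 + 11*d^5) = -11*A^6 - 127*A^2 - 363*A^-2 - 363*A^-6 - 127*A^-10 - 11*A^-14
  A^-6 * (25*d^2 + 19*d^4 + d^6) = A^6 + 25*A^2 + 116*A^-2 + 184*A^-6 + 116*A^-10 + 25*A^-14 + A^-18
  A^-8 * (8*d^3 + 2*d^5) = -2*A^2 - 18*A^-2 - 44*A^-6 - 44*A^-10 - 18*A^-14 - 2*A^-18
  A^-10 * (d^4) = A^-2 + 4*A^-6 + 6*A^-10 + 4*A^-14 + A^-18
Summing the groups: <K> = A^18 - 2*A^14 + 2*A^10 - 3*A^6 + 4*A^2 - 3*A^-2 + 3*A^-6 - 2*A^-10 + A^-14
Normalise by the writhe: (-A^3)^(-w) = (-A^3)^(2) = A^6, so f(A) = A^6 * <K> = A^24 - 2*A^20 + 2*A^16 - 3*A^12 + 4*A^8 - 3*A^4 + 3 - 2*A^-4 + A^-8.
Substitute A = t^(-1/4), i.e. A^e → t^(-e/4): V(t) = t^2 - 2*t + 3 - 3*t^-1 + 4*t^-2 - 3*t^-3 + 2*t^-4 - 2*t^-5 + t^-6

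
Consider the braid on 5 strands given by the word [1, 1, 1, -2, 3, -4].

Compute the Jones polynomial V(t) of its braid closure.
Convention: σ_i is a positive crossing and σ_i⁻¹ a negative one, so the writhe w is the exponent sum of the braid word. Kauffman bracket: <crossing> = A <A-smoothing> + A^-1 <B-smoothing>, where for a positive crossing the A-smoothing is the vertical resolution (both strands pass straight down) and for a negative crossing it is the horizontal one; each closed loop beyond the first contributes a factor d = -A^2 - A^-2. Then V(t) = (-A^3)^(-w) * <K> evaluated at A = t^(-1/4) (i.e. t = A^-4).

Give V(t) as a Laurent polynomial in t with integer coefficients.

The presented braid s1 s1 s1 s2^-1 s3 s4^-1 on 5 strands reduces by inverse Markov moves (closure unchanged at each step):
  Destabilize: the word has the form β·s4^-1 where s4^-1 occurs only as the final letter (β ∈ B_4); drop it and the last strand → 4 strands.
  Destabilize: the word has the form β·s3 where s3 occurs only as the final letter (β ∈ B_3); drop it and the last strand → 3 strands.
  Destabilize: the word has the form β·s2^-1 where s2^-1 occurs only as the final letter (β ∈ B_2); drop it and the last strand → 2 strands.
Reduced to β = s1 s1 s1 on 2 strands, 3 crossings.
Compute on β:
Braid: s1 s1 s1 on 2 strands, 3 crossings.
Writhe w = (#positive) - (#negative) = 3 - 0 = 3.
Computing the Kauffman bracket via state sum. There are 2^3 = 8 states.
Smooth each crossing (0=||, 1=⌣⌢); contribution A^(Σ sign_k(1-2s_k)) * d^(L-1).
  state 000: A-exp=+3, loops=2, term = A^3 * d^1
  state 001: A-exp=+1, loops=1, term = A^1 * d^0
  state 010: A-exp=+1, loops=1, term = A^1 * d^0
  state 011: A-exp=-1, loops=2, term = A^-1 * d^1
  state 100: A-exp=+1, loops=1, term = A^1 * d^0
  state 101: A-exp=-1, loops=2, term = A^-1 * d^1
  state 110: A-exp=-1, loops=2, term = A^-1 * d^1
  state 111: A-exp=-3, loops=3, term = A^-3 * d^2
Collect the terms by A-exponent (count of states per loop number):
Powers of d = -A^2 - A^-2: d^2 = A^4 + 2 + A^-4.
  A^3 * (d) = -A^5 - A
  A^1 * (3) = 3*A
  A^-1 * (3*d) = -3*A - 3*A^-3
  A^-3 * (d^2) = A + 2*A^-3 + A^-7
Summing the groups: <K> = -A^5 - A^-3 + A^-7
Normalise by the writhe: (-A^3)^(-w) = (-A^3)^(-3) = -A^-9, so f(A) = -A^-9 * <K> = A^-4 + A^-12 - A^-16.
Substitute A = t^(-1/4), i.e. A^e → t^(-e/4): V(t) = -t^4 + t^3 + t

Answer: -t^4 + t^3 + t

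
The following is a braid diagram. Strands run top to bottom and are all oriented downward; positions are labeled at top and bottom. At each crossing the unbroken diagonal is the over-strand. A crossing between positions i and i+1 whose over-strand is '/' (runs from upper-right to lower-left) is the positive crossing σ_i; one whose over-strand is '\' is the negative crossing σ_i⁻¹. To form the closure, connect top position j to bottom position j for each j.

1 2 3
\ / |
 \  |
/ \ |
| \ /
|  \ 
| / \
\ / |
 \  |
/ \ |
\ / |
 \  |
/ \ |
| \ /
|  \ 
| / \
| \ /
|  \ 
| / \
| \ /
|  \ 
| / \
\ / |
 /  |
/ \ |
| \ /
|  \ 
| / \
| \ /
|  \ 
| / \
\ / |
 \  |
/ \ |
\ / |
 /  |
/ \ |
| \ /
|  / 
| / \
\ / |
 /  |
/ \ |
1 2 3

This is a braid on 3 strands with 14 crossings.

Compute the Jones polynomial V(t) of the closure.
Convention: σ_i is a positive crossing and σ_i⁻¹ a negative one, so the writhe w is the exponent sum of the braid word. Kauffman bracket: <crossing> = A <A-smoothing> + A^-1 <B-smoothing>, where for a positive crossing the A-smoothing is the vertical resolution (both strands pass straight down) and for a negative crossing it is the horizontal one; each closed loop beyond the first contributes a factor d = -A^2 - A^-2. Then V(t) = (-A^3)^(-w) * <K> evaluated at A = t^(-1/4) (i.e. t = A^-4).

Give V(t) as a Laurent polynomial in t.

t^-2 - t^-3 + 3*t^-4 - 3*t^-5 + 3*t^-6 - 3*t^-7 + 2*t^-8 - t^-9

Derivation:
Reading the diagram top to bottom ('/'-over between positions i,i+1 = s_i, '\'-over = s_i^-1): braid word = s1^-1 s2^-1 s1^-1 s1^-1 s2^-1 s2^-1 s2^-1 s1 s2^-1 s2^-1 s1^-1 s1 s2 s1.
The presented braid s1^-1 s2^-1 s1^-1 s1^-1 s2^-1 s2^-1 s2^-1 s1 s2^-1 s2^-1 s1^-1 s1 s2 s1 on 3 strands reduces by inverse Markov moves (closure unchanged at each step):
  Deconjugate: the word is γ·β·γ⁻¹ with γ = s1^-1 (prefix) and γ⁻¹ = s1 (suffix); strip both.
  Deconjugate: the word is γ·β·γ⁻¹ with γ = s2^-1 s1^-1 (prefix) and γ⁻¹ = s1 s2 (suffix); strip both.
Reduced to β = s1^-1 s2^-1 s2^-1 s2^-1 s1 s2^-1 s2^-1 s1^-1 on 3 strands, 8 crossings.
Compute on β:
Braid: s1^-1 s2^-1 s2^-1 s2^-1 s1 s2^-1 s2^-1 s1^-1 on 3 strands, 8 crossings.
Writhe w = (#positive) - (#negative) = 1 - 7 = -6.
Computing the Kauffman bracket via state sum. There are 2^8 = 256 states.
Smooth each crossing (0=||, 1=⌣⌢); contribution A^(Σ sign_k(1-2s_k)) * d^(L-1).
Tabulate the states by total A-exponent and number of loops L (A-exp: L × count):
  A^8: L=6 ×1
  A^6: L=5 ×8
  A^4: L=4 ×27, L=6 ×1
  A^2: L=3 ×49, L=5 ×7
  A^0: L=2 ×49, L=4 ×21
  A^-2: L=1 ×22, L=3 ×34
  A^-4: L=2 ×27, L=4 ×1
  A^-6: L=1 ×5, L=3 ×3
  A^-8: L=2 ×1
Each group contributes A^e * Σ count * d^(L-1):
Powers of d = -A^2 - A^-2: d^2 = A^4 + 2 + A^-4; d^3 = -A^6 - 3*A^2 - 3*A^-2 - A^-6; d^4 = A^8 + 4*A^4 + 6 + 4*A^-4 + A^-8; d^5 = -A^10 - 5*A^6 - 10*A^2 - 10*A^-2 - 5*A^-6 - A^-10.
  A^8 * (d^5) = -A^18 - 5*A^14 - 10*A^10 - 10*A^6 - 5*A^2 - A^-2
  A^6 * (8*d^4) = 8*A^14 + 32*A^10 + 48*A^6 + 32*A^2 + 8*A^-2
  A^4 * (27*d^3 + d^5) = -A^14 - 32*A^10 - 91*A^6 - 91*A^2 - 32*A^-2 - A^-6
  A^2 * (49*d^2 + 7*d^4) = 7*A^10 + 77*A^6 + 140*A^2 + 77*A^-2 + 7*A^-6
  A^0 * (49*d + 21*d^3) = -21*A^6 - 112*A^2 - 112*A^-2 - 21*A^-6
  A^-2 * (22 + 34*d^2) = 34*A^2 + 90*A^-2 + 34*A^-6
  A^-4 * (27*d + d^3) = -A^2 - 30*A^-2 - 30*A^-6 - A^-10
  A^-6 * (5 + 3*d^2) = 3*A^-2 + 11*A^-6 + 3*A^-10
  A^-8 * (d) = -A^-6 - A^-10
Summing the groups: <K> = -A^18 + 2*A^14 - 3*A^10 + 3*A^6 - 3*A^2 + 3*A^-2 - A^-6 + A^-10
Normalise by the writhe: (-A^3)^(-w) = (-A^3)^(6) = A^18, so f(A) = A^18 * <K> = -A^36 + 2*A^32 - 3*A^28 + 3*A^24 - 3*A^20 + 3*A^16 - A^12 + A^8.
Substitute A = t^(-1/4), i.e. A^e → t^(-e/4): V(t) = t^-2 - t^-3 + 3*t^-4 - 3*t^-5 + 3*t^-6 - 3*t^-7 + 2*t^-8 - t^-9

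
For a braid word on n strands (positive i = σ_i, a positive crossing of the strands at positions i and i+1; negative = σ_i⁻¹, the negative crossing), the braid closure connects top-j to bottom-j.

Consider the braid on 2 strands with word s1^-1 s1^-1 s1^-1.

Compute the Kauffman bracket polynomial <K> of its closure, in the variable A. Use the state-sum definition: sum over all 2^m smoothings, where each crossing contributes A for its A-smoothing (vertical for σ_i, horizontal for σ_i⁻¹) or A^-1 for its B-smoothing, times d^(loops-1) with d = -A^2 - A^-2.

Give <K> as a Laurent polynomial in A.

A^7 - A^3 - A^-5

Derivation:
Braid: s1^-1 s1^-1 s1^-1 on 2 strands, 3 crossings.
Writhe w = (#positive) - (#negative) = 0 - 3 = -3.
Computing the Kauffman bracket via state sum. There are 2^3 = 8 states.
Smooth each crossing (0=||, 1=⌣⌢); contribution A^(Σ sign_k(1-2s_k)) * d^(L-1).
  state 000: A-exp=-3, loops=2, term = A^-3 * d^1
  state 001: A-exp=-1, loops=1, term = A^-1 * d^0
  state 010: A-exp=-1, loops=1, term = A^-1 * d^0
  state 011: A-exp=+1, loops=2, term = A^1 * d^1
  state 100: A-exp=-1, loops=1, term = A^-1 * d^0
  state 101: A-exp=+1, loops=2, term = A^1 * d^1
  state 110: A-exp=+1, loops=2, term = A^1 * d^1
  state 111: A-exp=+3, loops=3, term = A^3 * d^2
Collect the terms by A-exponent (count of states per loop number):
Powers of d = -A^2 - A^-2: d^2 = A^4 + 2 + A^-4.
  A^3 * (d^2) = A^7 + 2*A^3 + A^-1
  A^1 * (3*d) = -3*A^3 - 3*A^-1
  A^-1 * (3) = 3*A^-1
  A^-3 * (d) = -A^-1 - A^-5
Summing the groups: <K> = A^7 - A^3 - A^-5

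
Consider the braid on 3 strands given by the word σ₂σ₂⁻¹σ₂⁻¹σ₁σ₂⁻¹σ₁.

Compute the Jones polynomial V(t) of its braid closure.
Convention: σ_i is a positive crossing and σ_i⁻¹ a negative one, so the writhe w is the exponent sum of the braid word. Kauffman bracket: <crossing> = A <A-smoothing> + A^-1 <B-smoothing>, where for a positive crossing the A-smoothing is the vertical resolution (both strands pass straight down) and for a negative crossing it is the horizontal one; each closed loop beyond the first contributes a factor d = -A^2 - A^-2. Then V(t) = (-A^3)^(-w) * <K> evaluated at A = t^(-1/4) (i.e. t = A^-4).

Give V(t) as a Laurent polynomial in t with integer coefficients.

t^2 - t + 1 - t^-1 + t^-2

Derivation:
First cancel adjacent σ_i σ_i⁻¹ pairs (Reidemeister II — same braid, same closure): s2 s2^-1 s2^-1 s1 s2^-1 s1 → s2^-1 s1 s2^-1 s1.
Braid: s2^-1 s1 s2^-1 s1 on 3 strands, 4 crossings.
Writhe w = (#positive) - (#negative) = 2 - 2 = 0.
State-sum expansion of <K>. There are 2^4 = 16 states.
For each crossing: s=0 is the vertical smoothing, s=1 horizontal. Crossing k contributes A^(sign_k * (1 - 2*s_k)); loop factor d = -A^2 - A^-2.
  state 0000: A-exp=+0, loops=3, term = A^0 * d^2
  state 0001: A-exp=-2, loops=2, term = A^-2 * d^1
  state 0010: A-exp=+2, loops=2, term = A^2 * d^1
  state 0011: A-exp=+0, loops=1, term = A^0 * d^0
  state 0100: A-exp=-2, loops=2, term = A^-2 * d^1
  state 0101: A-exp=-4, loops=3, term = A^-4 * d^2
  state 0110: A-exp=+0, loops=1, term = A^0 * d^0
  state 0111: A-exp=-2, loops=2, term = A^-2 * d^1
  state 1000: A-exp=+2, loops=2, term = A^2 * d^1
  state 1001: A-exp=+0, loops=1, term = A^0 * d^0
  state 1010: A-exp=+4, loops=3, term = A^4 * d^2
  state 1011: A-exp=+2, loops=2, term = A^2 * d^1
  state 1100: A-exp=+0, loops=1, term = A^0 * d^0
  state 1101: A-exp=-2, loops=2, term = A^-2 * d^1
  state 1110: A-exp=+2, loops=2, term = A^2 * d^1
  state 1111: A-exp=+0, loops=1, term = A^0 * d^0
Collect the terms by A-exponent (count of states per loop number):
Powers of d = -A^2 - A^-2: d^2 = A^4 + 2 + A^-4.
  A^4 * (d^2) = A^8 + 2*A^4 + 1
  A^2 * (4*d) = -4*A^4 - 4
  A^0 * (5 + d^2) = A^4 + 7 + A^-4
  A^-2 * (4*d) = -4 - 4*A^-4
  A^-4 * (d^2) = 1 + 2*A^-4 + A^-8
Summing the groups: <K> = A^8 - A^4 + 1 - A^-4 + A^-8
Normalise by the writhe: (-A^3)^(-w) = (-A^3)^(0) = 1, so f(A) = 1 * <K> = A^8 - A^4 + 1 - A^-4 + A^-8.
Substitute A = t^(-1/4), i.e. A^e → t^(-e/4): V(t) = t^2 - t + 1 - t^-1 + t^-2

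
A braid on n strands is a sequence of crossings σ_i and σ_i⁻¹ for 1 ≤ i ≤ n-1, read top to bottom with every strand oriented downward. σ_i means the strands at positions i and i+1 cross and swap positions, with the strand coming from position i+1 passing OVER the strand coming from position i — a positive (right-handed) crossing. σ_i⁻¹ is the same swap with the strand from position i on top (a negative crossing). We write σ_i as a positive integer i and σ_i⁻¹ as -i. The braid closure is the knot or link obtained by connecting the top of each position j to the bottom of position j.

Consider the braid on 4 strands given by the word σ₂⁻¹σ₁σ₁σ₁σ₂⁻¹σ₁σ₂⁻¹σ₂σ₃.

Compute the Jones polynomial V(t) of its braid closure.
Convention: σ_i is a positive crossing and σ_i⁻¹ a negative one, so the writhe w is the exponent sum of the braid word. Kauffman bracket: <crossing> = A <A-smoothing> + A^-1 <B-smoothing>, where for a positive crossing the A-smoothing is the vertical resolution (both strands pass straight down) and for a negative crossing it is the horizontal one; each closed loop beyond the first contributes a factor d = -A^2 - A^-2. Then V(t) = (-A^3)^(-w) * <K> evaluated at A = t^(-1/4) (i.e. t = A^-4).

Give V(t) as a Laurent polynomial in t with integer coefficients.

t^5 - 2*t^4 + 2*t^3 - 2*t^2 + 2*t - 1 + t^-1

Derivation:
The presented braid s2^-1 s1 s1 s1 s2^-1 s1 s2^-1 s2 s3 on 4 strands reduces by inverse Markov moves (closure unchanged at each step):
  Destabilize: the word has the form β·s3 where s3 occurs only as the final letter (β ∈ B_3); drop it and the last strand → 3 strands.
  Deconjugate: the word is γ·β·γ⁻¹ with γ = s2^-1 (prefix) and γ⁻¹ = s2 (suffix); strip both.
Reduced to β = s1 s1 s1 s2^-1 s1 s2^-1 on 3 strands, 6 crossings.
Compute on β:
Braid: s1 s1 s1 s2^-1 s1 s2^-1 on 3 strands, 6 crossings.
Writhe w = (#positive) - (#negative) = 4 - 2 = 2.
Computing the Kauffman bracket via state sum. There are 2^6 = 64 states.
Each crossing splits two ways (0=vertical, 1=horizontal). The state's weight is A^(#A-smoothings - #B-smoothings) * d^(loops - 1).
Tabulate the states by total A-exponent and number of loops L (A-exp: L × count):
  A^6: L=3 ×1
  A^4: L=2 ×6
  A^2: L=1 ×11, L=3 ×4
  A^0: L=2 ×19, L=4 ×1
  A^-2: L=3 ×15
  A^-4: L=4 ×6
  A^-6: L=5 ×1
Each group contributes A^e * Σ count * d^(L-1):
Powers of d = -A^2 - A^-2: d^2 = A^4 + 2 + A^-4; d^3 = -A^6 - 3*A^2 - 3*A^-2 - A^-6; d^4 = A^8 + 4*A^4 + 6 + 4*A^-4 + A^-8.
  A^6 * (d^2) = A^10 + 2*A^6 + A^2
  A^4 * (6*d) = -6*A^6 - 6*A^2
  A^2 * (11 + 4*d^2) = 4*A^6 + 19*A^2 + 4*A^-2
  A^0 * (19*d + d^3) = -A^6 - 22*A^2 - 22*A^-2 - A^-6
  A^-2 * (15*d^2) = 15*A^2 + 30*A^-2 + 15*A^-6
  A^-4 * (6*d^3) = -6*A^2 - 18*A^-2 - 18*A^-6 - 6*A^-10
  A^-6 * (d^4) = A^2 + 4*A^-2 + 6*A^-6 + 4*A^-10 + A^-14
Summing the groups: <K> = A^10 - A^6 + 2*A^2 - 2*A^-2 + 2*A^-6 - 2*A^-10 + A^-14
Normalise by the writhe: (-A^3)^(-w) = (-A^3)^(-2) = A^-6, so f(A) = A^-6 * <K> = A^4 - 1 + 2*A^-4 - 2*A^-8 + 2*A^-12 - 2*A^-16 + A^-20.
Substitute A = t^(-1/4), i.e. A^e → t^(-e/4): V(t) = t^5 - 2*t^4 + 2*t^3 - 2*t^2 + 2*t - 1 + t^-1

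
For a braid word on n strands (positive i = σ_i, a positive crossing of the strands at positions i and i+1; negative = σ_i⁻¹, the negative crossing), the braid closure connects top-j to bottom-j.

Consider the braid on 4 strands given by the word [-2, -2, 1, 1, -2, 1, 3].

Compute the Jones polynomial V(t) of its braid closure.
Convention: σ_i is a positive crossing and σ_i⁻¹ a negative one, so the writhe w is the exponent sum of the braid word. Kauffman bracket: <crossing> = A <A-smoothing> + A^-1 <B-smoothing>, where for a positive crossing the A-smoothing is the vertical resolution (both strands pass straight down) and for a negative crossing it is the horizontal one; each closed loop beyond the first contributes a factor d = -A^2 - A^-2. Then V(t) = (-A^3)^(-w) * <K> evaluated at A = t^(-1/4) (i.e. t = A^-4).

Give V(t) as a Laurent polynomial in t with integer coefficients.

The presented braid s2^-1 s2^-1 s1 s1 s2^-1 s1 s3 on 4 strands reduces by inverse Markov moves (closure unchanged at each step):
  Destabilize: the word has the form β·s3 where s3 occurs only as the final letter (β ∈ B_3); drop it and the last strand → 3 strands.
Reduced to β = s2^-1 s2^-1 s1 s1 s2^-1 s1 on 3 strands, 6 crossings.
Compute on β:
Braid: s2^-1 s2^-1 s1 s1 s2^-1 s1 on 3 strands, 6 crossings.
Writhe w = (#positive) - (#negative) = 3 - 3 = 0.
State-sum expansion of <K>. There are 2^6 = 64 states.
For each crossing: s=0 is the vertical smoothing, s=1 horizontal. Crossing k contributes A^(sign_k * (1 - 2*s_k)); loop factor d = -A^2 - A^-2.
Tabulate the states by total A-exponent and number of loops L (A-exp: L × count):
  A^6: L=4 ×1
  A^4: L=3 ×6
  A^2: L=2 ×14, L=4 ×1
  A^0: L=1 ×13, L=3 ×7
  A^-2: L=2 ×14, L=4 ×1
  A^-4: L=3 ×6
  A^-6: L=4 ×1
Each group contributes A^e * Σ count * d^(L-1):
Powers of d = -A^2 - A^-2: d^2 = A^4 + 2 + A^-4; d^3 = -A^6 - 3*A^2 - 3*A^-2 - A^-6.
  A^6 * (d^3) = -A^12 - 3*A^8 - 3*A^4 - 1
  A^4 * (6*d^2) = 6*A^8 + 12*A^4 + 6
  A^2 * (14*d + d^3) = -A^8 - 17*A^4 - 17 - A^-4
  A^0 * (13 + 7*d^2) = 7*A^4 + 27 + 7*A^-4
  A^-2 * (14*d + d^3) = -A^4 - 17 - 17*A^-4 - A^-8
  A^-4 * (6*d^2) = 6 + 12*A^-4 + 6*A^-8
  A^-6 * (d^3) = -1 - 3*A^-4 - 3*A^-8 - A^-12
Summing the groups: <K> = -A^12 + 2*A^8 - 2*A^4 + 3 - 2*A^-4 + 2*A^-8 - A^-12
Normalise by the writhe: (-A^3)^(-w) = (-A^3)^(0) = 1, so f(A) = 1 * <K> = -A^12 + 2*A^8 - 2*A^4 + 3 - 2*A^-4 + 2*A^-8 - A^-12.
Substitute A = t^(-1/4), i.e. A^e → t^(-e/4): V(t) = -t^3 + 2*t^2 - 2*t + 3 - 2*t^-1 + 2*t^-2 - t^-3

Answer: -t^3 + 2*t^2 - 2*t + 3 - 2*t^-1 + 2*t^-2 - t^-3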